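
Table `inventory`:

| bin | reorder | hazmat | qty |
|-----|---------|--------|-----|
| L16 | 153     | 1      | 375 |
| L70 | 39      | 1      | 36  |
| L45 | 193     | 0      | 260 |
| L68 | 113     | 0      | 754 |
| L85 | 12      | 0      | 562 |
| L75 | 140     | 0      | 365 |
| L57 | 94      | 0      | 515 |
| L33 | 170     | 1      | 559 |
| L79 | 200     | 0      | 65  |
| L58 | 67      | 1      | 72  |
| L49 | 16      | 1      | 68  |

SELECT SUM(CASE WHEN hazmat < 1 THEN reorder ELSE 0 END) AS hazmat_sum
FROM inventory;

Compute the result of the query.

bin=L16: ✗
bin=L70: ✗
bin=L45: ✓ → 193
bin=L68: ✓ → 113
bin=L85: ✓ → 12
bin=L75: ✓ → 140
bin=L57: ✓ → 94
bin=L33: ✗
bin=L79: ✓ → 200
bin=L58: ✗
bin=L49: ✗
hazmat_sum = 193 + 113 + 12 + 140 + 94 + 200 = 752

752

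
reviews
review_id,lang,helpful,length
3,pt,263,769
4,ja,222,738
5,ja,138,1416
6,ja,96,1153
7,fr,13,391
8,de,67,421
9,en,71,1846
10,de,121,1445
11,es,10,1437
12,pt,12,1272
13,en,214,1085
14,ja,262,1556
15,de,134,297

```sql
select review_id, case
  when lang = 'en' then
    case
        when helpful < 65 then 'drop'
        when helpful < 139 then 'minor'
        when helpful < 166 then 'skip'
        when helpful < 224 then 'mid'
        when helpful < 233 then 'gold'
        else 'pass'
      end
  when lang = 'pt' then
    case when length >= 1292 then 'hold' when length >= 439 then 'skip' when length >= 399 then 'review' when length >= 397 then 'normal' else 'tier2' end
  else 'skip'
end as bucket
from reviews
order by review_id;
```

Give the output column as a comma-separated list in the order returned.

review_id=3: lang='pt' → inner[length >= 439] → skip
review_id=4: lang='ja' → outer ELSE → skip
review_id=5: lang='ja' → outer ELSE → skip
review_id=6: lang='ja' → outer ELSE → skip
review_id=7: lang='fr' → outer ELSE → skip
review_id=8: lang='de' → outer ELSE → skip
review_id=9: lang='en' → inner[helpful < 139] → minor
review_id=10: lang='de' → outer ELSE → skip
review_id=11: lang='es' → outer ELSE → skip
review_id=12: lang='pt' → inner[length >= 439] → skip
review_id=13: lang='en' → inner[helpful < 224] → mid
review_id=14: lang='ja' → outer ELSE → skip
review_id=15: lang='de' → outer ELSE → skip

skip, skip, skip, skip, skip, skip, minor, skip, skip, skip, mid, skip, skip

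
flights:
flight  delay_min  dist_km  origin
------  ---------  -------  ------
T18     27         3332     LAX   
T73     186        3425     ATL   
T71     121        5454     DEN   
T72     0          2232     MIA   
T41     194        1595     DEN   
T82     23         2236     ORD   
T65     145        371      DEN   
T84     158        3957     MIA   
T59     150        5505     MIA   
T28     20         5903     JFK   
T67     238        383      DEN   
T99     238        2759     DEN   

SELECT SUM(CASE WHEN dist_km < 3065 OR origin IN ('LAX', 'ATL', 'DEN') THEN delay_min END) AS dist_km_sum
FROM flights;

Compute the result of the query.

1172

flight=T18: ✓ → 27
flight=T73: ✓ → 186
flight=T71: ✓ → 121
flight=T72: ✓ → 0
flight=T41: ✓ → 194
flight=T82: ✓ → 23
flight=T65: ✓ → 145
flight=T84: ✗
flight=T59: ✗
flight=T28: ✗
flight=T67: ✓ → 238
flight=T99: ✓ → 238
dist_km_sum = 27 + 186 + 121 + 194 + 23 + 145 + 238 + 238 = 1172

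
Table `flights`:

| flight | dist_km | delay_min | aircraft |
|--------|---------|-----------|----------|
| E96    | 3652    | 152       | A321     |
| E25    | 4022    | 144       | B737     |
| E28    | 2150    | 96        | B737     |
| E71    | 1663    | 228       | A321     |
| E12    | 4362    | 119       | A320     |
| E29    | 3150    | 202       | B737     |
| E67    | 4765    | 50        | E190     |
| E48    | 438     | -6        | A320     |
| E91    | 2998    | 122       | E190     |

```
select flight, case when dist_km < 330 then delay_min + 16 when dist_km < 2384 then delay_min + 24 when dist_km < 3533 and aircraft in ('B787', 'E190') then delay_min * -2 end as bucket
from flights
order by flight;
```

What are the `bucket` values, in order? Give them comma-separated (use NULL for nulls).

flight=E12: (no match → NULL) → NULL
flight=E25: (no match → NULL) → NULL
flight=E28: dist_km < 2384 → 120
flight=E29: (no match → NULL) → NULL
flight=E48: dist_km < 2384 → 18
flight=E67: (no match → NULL) → NULL
flight=E71: dist_km < 2384 → 252
flight=E91: dist_km < 3533 and aircraft in ('B787', 'E190') → -244
flight=E96: (no match → NULL) → NULL

NULL, NULL, 120, NULL, 18, NULL, 252, -244, NULL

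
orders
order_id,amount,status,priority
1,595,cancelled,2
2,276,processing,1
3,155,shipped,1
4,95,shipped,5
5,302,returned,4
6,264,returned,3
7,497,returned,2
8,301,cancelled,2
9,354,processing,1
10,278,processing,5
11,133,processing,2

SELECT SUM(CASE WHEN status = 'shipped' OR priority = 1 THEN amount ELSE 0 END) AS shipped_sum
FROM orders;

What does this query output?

880

order_id=1: ✗
order_id=2: ✓ → 276
order_id=3: ✓ → 155
order_id=4: ✓ → 95
order_id=5: ✗
order_id=6: ✗
order_id=7: ✗
order_id=8: ✗
order_id=9: ✓ → 354
order_id=10: ✗
order_id=11: ✗
shipped_sum = 276 + 155 + 95 + 354 = 880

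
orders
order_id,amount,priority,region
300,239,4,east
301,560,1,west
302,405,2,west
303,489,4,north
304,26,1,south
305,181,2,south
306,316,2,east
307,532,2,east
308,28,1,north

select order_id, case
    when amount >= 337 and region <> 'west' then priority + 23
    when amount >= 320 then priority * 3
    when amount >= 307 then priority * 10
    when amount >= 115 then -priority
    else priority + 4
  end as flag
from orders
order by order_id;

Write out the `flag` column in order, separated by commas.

order_id=300: amount >= 115 → -4
order_id=301: amount >= 320 → 3
order_id=302: amount >= 320 → 6
order_id=303: amount >= 337 and region <> 'west' → 27
order_id=304: ELSE → 5
order_id=305: amount >= 115 → -2
order_id=306: amount >= 307 → 20
order_id=307: amount >= 337 and region <> 'west' → 25
order_id=308: ELSE → 5

-4, 3, 6, 27, 5, -2, 20, 25, 5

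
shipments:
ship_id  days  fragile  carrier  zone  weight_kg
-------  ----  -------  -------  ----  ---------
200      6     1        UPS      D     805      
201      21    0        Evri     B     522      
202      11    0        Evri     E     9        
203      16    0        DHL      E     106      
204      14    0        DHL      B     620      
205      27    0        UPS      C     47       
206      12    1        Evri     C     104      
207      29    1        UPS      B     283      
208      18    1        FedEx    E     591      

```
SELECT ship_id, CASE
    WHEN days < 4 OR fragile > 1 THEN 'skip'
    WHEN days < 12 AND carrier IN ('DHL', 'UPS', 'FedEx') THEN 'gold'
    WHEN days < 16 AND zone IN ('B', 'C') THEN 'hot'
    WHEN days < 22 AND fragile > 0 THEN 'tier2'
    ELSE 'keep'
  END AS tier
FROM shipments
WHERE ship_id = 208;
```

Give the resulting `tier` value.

ship_id = 208: days=18, fragile=1, carrier=FedEx, zone=E, weight_kg=591.
days < 4 OR fragile > 1 → false
days < 12 AND carrier IN ('DHL', 'UPS', 'FedEx') → false
days < 16 AND zone IN ('B', 'C') → false
days < 22 AND fragile > 0 → true → tier2

tier2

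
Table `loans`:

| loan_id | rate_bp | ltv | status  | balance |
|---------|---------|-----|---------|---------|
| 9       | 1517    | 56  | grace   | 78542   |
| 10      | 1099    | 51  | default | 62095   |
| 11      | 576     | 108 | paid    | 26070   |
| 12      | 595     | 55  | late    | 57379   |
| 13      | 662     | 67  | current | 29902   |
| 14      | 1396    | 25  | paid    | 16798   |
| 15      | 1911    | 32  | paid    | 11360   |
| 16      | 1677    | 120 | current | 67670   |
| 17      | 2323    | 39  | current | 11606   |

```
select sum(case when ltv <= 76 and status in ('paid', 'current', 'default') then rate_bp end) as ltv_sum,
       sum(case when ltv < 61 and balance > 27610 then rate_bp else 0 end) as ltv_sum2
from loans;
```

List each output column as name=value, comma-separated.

[ltv_sum: ltv <= 76 and status in ('paid', 'current', 'default')]
loan_id=9: ✗
loan_id=10: ✓ → 1099
loan_id=11: ✗
loan_id=12: ✗
loan_id=13: ✓ → 662
loan_id=14: ✓ → 1396
loan_id=15: ✓ → 1911
loan_id=16: ✗
loan_id=17: ✓ → 2323
ltv_sum = 1099 + 662 + 1396 + 1911 + 2323 = 7391
—
[ltv_sum2: ltv < 61 and balance > 27610]
loan_id=9: ✓ → 1517
loan_id=10: ✓ → 1099
loan_id=11: ✗
loan_id=12: ✓ → 595
loan_id=13: ✗
loan_id=14: ✗
loan_id=15: ✗
loan_id=16: ✗
loan_id=17: ✗
ltv_sum2 = 1517 + 1099 + 595 = 3211

ltv_sum=7391, ltv_sum2=3211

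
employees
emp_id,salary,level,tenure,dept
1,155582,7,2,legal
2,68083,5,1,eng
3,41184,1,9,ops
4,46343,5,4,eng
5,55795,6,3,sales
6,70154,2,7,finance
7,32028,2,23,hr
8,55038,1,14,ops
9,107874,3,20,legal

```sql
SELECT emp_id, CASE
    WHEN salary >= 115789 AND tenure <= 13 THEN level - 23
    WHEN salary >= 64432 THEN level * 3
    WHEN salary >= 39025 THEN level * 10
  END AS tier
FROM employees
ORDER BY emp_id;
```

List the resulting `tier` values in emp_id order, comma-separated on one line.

emp_id=1: salary >= 115789 AND tenure <= 13 → -16
emp_id=2: salary >= 64432 → 15
emp_id=3: salary >= 39025 → 10
emp_id=4: salary >= 39025 → 50
emp_id=5: salary >= 39025 → 60
emp_id=6: salary >= 64432 → 6
emp_id=7: (no match → NULL) → NULL
emp_id=8: salary >= 39025 → 10
emp_id=9: salary >= 64432 → 9

-16, 15, 10, 50, 60, 6, NULL, 10, 9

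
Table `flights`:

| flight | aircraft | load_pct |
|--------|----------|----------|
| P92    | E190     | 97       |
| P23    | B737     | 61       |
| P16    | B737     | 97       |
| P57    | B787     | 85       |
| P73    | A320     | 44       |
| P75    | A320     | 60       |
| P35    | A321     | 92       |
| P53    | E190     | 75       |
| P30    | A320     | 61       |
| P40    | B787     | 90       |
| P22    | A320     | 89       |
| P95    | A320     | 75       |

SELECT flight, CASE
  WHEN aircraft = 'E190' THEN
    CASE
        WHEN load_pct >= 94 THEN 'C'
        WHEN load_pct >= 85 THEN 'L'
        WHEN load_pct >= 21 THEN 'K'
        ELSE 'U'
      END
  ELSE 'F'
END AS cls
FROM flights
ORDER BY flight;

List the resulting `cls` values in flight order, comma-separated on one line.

F, F, F, F, F, F, K, F, F, F, C, F

flight=P16: aircraft='B737' → outer ELSE → F
flight=P22: aircraft='A320' → outer ELSE → F
flight=P23: aircraft='B737' → outer ELSE → F
flight=P30: aircraft='A320' → outer ELSE → F
flight=P35: aircraft='A321' → outer ELSE → F
flight=P40: aircraft='B787' → outer ELSE → F
flight=P53: aircraft='E190' → inner[load_pct >= 21] → K
flight=P57: aircraft='B787' → outer ELSE → F
flight=P73: aircraft='A320' → outer ELSE → F
flight=P75: aircraft='A320' → outer ELSE → F
flight=P92: aircraft='E190' → inner[load_pct >= 94] → C
flight=P95: aircraft='A320' → outer ELSE → F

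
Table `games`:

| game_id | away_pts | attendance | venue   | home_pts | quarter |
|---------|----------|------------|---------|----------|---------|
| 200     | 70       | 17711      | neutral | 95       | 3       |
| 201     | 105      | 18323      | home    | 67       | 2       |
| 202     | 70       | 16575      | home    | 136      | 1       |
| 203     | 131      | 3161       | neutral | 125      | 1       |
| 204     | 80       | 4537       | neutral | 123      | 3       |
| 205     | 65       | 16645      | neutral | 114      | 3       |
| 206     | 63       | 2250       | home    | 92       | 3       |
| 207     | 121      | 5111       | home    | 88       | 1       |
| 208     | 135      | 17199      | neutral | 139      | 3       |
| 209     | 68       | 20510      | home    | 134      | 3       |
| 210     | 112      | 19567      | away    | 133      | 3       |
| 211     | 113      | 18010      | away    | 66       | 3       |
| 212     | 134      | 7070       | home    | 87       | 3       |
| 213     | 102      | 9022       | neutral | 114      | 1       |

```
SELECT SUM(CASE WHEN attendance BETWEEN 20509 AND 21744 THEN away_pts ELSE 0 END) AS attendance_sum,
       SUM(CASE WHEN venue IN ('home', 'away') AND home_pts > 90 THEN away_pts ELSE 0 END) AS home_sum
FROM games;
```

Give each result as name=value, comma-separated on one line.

attendance_sum=68, home_sum=313

[attendance_sum: attendance BETWEEN 20509 AND 21744]
game_id=200: ✗
game_id=201: ✗
game_id=202: ✗
game_id=203: ✗
game_id=204: ✗
game_id=205: ✗
game_id=206: ✗
game_id=207: ✗
game_id=208: ✗
game_id=209: ✓ → 68
game_id=210: ✗
game_id=211: ✗
game_id=212: ✗
game_id=213: ✗
attendance_sum = 68
—
[home_sum: venue IN ('home', 'away') AND home_pts > 90]
game_id=200: ✗
game_id=201: ✗
game_id=202: ✓ → 70
game_id=203: ✗
game_id=204: ✗
game_id=205: ✗
game_id=206: ✓ → 63
game_id=207: ✗
game_id=208: ✗
game_id=209: ✓ → 68
game_id=210: ✓ → 112
game_id=211: ✗
game_id=212: ✗
game_id=213: ✗
home_sum = 70 + 63 + 68 + 112 = 313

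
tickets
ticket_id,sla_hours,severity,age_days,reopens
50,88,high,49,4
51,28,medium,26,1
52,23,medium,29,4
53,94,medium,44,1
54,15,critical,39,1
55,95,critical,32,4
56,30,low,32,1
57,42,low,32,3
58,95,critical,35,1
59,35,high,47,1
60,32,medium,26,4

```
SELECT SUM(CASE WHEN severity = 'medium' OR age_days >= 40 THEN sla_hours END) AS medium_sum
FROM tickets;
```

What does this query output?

ticket_id=50: ✓ → 88
ticket_id=51: ✓ → 28
ticket_id=52: ✓ → 23
ticket_id=53: ✓ → 94
ticket_id=54: ✗
ticket_id=55: ✗
ticket_id=56: ✗
ticket_id=57: ✗
ticket_id=58: ✗
ticket_id=59: ✓ → 35
ticket_id=60: ✓ → 32
medium_sum = 88 + 28 + 23 + 94 + 35 + 32 = 300

300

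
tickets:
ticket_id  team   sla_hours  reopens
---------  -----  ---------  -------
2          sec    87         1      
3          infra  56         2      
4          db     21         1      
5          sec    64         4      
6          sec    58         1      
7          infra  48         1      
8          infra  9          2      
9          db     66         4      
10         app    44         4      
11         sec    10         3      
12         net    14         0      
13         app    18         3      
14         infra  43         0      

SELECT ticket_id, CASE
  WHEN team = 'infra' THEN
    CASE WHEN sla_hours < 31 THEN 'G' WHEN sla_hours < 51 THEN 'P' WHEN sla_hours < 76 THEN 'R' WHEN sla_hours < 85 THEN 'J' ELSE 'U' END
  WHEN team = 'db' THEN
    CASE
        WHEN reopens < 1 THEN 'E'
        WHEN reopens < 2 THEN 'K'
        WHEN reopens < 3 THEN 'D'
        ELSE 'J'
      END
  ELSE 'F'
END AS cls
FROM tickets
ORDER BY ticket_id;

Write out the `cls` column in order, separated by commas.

F, R, K, F, F, P, G, J, F, F, F, F, P

ticket_id=2: team='sec' → outer ELSE → F
ticket_id=3: team='infra' → inner[sla_hours < 76] → R
ticket_id=4: team='db' → inner[reopens < 2] → K
ticket_id=5: team='sec' → outer ELSE → F
ticket_id=6: team='sec' → outer ELSE → F
ticket_id=7: team='infra' → inner[sla_hours < 51] → P
ticket_id=8: team='infra' → inner[sla_hours < 31] → G
ticket_id=9: team='db' → inner[ELSE] → J
ticket_id=10: team='app' → outer ELSE → F
ticket_id=11: team='sec' → outer ELSE → F
ticket_id=12: team='net' → outer ELSE → F
ticket_id=13: team='app' → outer ELSE → F
ticket_id=14: team='infra' → inner[sla_hours < 51] → P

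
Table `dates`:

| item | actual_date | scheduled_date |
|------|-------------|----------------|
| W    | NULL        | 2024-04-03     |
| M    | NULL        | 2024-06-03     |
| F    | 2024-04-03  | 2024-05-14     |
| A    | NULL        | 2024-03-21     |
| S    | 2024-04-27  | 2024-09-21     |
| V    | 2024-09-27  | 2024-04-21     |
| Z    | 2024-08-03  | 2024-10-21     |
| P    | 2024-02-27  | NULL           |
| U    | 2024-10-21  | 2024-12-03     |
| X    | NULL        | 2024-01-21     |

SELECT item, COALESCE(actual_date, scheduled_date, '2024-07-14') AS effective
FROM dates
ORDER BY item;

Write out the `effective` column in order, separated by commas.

item=A: actual_date=NULL, scheduled_date=2024-03-21 → 2024-03-21
item=F: actual_date=2024-04-03 → 2024-04-03
item=M: actual_date=NULL, scheduled_date=2024-06-03 → 2024-06-03
item=P: actual_date=2024-02-27 → 2024-02-27
item=S: actual_date=2024-04-27 → 2024-04-27
item=U: actual_date=2024-10-21 → 2024-10-21
item=V: actual_date=2024-09-27 → 2024-09-27
item=W: actual_date=NULL, scheduled_date=2024-04-03 → 2024-04-03
item=X: actual_date=NULL, scheduled_date=2024-01-21 → 2024-01-21
item=Z: actual_date=2024-08-03 → 2024-08-03

2024-03-21, 2024-04-03, 2024-06-03, 2024-02-27, 2024-04-27, 2024-10-21, 2024-09-27, 2024-04-03, 2024-01-21, 2024-08-03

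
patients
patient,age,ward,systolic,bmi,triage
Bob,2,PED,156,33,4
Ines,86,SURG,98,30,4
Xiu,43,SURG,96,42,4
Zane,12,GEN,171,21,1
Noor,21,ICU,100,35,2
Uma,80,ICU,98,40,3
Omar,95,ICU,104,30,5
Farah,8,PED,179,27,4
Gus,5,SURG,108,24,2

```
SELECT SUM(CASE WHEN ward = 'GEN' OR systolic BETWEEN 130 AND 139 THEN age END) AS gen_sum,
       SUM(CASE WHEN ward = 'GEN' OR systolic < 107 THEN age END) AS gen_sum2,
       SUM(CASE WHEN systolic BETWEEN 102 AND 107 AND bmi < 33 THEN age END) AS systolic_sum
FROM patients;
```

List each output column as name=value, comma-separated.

gen_sum=12, gen_sum2=337, systolic_sum=95

[gen_sum: ward = 'GEN' OR systolic BETWEEN 130 AND 139]
patient=Bob: ✗
patient=Ines: ✗
patient=Xiu: ✗
patient=Zane: ✓ → 12
patient=Noor: ✗
patient=Uma: ✗
patient=Omar: ✗
patient=Farah: ✗
patient=Gus: ✗
gen_sum = 12
—
[gen_sum2: ward = 'GEN' OR systolic < 107]
patient=Bob: ✗
patient=Ines: ✓ → 86
patient=Xiu: ✓ → 43
patient=Zane: ✓ → 12
patient=Noor: ✓ → 21
patient=Uma: ✓ → 80
patient=Omar: ✓ → 95
patient=Farah: ✗
patient=Gus: ✗
gen_sum2 = 86 + 43 + 12 + 21 + 80 + 95 = 337
—
[systolic_sum: systolic BETWEEN 102 AND 107 AND bmi < 33]
patient=Bob: ✗
patient=Ines: ✗
patient=Xiu: ✗
patient=Zane: ✗
patient=Noor: ✗
patient=Uma: ✗
patient=Omar: ✓ → 95
patient=Farah: ✗
patient=Gus: ✗
systolic_sum = 95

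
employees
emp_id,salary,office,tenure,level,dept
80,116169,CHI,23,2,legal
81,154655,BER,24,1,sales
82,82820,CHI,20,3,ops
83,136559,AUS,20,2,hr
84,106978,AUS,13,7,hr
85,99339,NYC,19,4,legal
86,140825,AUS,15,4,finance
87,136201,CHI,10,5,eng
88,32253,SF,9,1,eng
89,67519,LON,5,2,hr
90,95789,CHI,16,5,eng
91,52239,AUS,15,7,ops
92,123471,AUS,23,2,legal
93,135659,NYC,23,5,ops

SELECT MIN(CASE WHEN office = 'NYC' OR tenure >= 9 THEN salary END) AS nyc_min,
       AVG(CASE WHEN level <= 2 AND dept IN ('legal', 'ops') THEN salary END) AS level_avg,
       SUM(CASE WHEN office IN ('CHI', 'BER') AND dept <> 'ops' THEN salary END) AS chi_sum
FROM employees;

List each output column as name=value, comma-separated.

[nyc_min: office = 'NYC' OR tenure >= 9]
emp_id=80: ✓ → 116169
emp_id=81: ✓ → 154655
emp_id=82: ✓ → 82820
emp_id=83: ✓ → 136559
emp_id=84: ✓ → 106978
emp_id=85: ✓ → 99339
emp_id=86: ✓ → 140825
emp_id=87: ✓ → 136201
emp_id=88: ✓ → 32253
emp_id=89: ✗
emp_id=90: ✓ → 95789
emp_id=91: ✓ → 52239
emp_id=92: ✓ → 123471
emp_id=93: ✓ → 135659
nyc_min = MIN(116169, 154655, 82820, 136559, 106978, 99339, 140825, 136201, 32253, 95789, 52239, 123471, 135659) = 32253
—
[level_avg: level <= 2 AND dept IN ('legal', 'ops')]
emp_id=80: ✓ → 116169
emp_id=81: ✗
emp_id=82: ✗
emp_id=83: ✗
emp_id=84: ✗
emp_id=85: ✗
emp_id=86: ✗
emp_id=87: ✗
emp_id=88: ✗
emp_id=89: ✗
emp_id=90: ✗
emp_id=91: ✗
emp_id=92: ✓ → 123471
emp_id=93: ✗
level_avg = (116169 + 123471) / 2 = 119820
—
[chi_sum: office IN ('CHI', 'BER') AND dept <> 'ops']
emp_id=80: ✓ → 116169
emp_id=81: ✓ → 154655
emp_id=82: ✗
emp_id=83: ✗
emp_id=84: ✗
emp_id=85: ✗
emp_id=86: ✗
emp_id=87: ✓ → 136201
emp_id=88: ✗
emp_id=89: ✗
emp_id=90: ✓ → 95789
emp_id=91: ✗
emp_id=92: ✗
emp_id=93: ✗
chi_sum = 116169 + 154655 + 136201 + 95789 = 502814

nyc_min=32253, level_avg=119820, chi_sum=502814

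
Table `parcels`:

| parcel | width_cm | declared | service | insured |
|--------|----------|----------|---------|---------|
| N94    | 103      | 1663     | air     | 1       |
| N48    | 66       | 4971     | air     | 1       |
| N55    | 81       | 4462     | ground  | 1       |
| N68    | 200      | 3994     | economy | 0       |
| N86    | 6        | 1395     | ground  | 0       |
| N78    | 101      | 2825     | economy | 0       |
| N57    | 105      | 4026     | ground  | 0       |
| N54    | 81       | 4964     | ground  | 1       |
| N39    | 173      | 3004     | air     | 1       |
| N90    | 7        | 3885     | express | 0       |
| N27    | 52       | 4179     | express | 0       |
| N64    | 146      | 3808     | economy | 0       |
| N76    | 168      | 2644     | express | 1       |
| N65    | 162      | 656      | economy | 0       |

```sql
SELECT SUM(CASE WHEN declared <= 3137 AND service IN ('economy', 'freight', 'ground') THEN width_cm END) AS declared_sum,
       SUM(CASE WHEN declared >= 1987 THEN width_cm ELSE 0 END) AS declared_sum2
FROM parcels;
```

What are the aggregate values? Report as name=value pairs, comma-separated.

[declared_sum: declared <= 3137 AND service IN ('economy', 'freight', 'ground')]
parcel=N94: ✗
parcel=N48: ✗
parcel=N55: ✗
parcel=N68: ✗
parcel=N86: ✓ → 6
parcel=N78: ✓ → 101
parcel=N57: ✗
parcel=N54: ✗
parcel=N39: ✗
parcel=N90: ✗
parcel=N27: ✗
parcel=N64: ✗
parcel=N76: ✗
parcel=N65: ✓ → 162
declared_sum = 6 + 101 + 162 = 269
—
[declared_sum2: declared >= 1987]
parcel=N94: ✗
parcel=N48: ✓ → 66
parcel=N55: ✓ → 81
parcel=N68: ✓ → 200
parcel=N86: ✗
parcel=N78: ✓ → 101
parcel=N57: ✓ → 105
parcel=N54: ✓ → 81
parcel=N39: ✓ → 173
parcel=N90: ✓ → 7
parcel=N27: ✓ → 52
parcel=N64: ✓ → 146
parcel=N76: ✓ → 168
parcel=N65: ✗
declared_sum2 = 66 + 81 + 200 + 101 + 105 + 81 + 173 + 7 + 52 + 146 + 168 = 1180

declared_sum=269, declared_sum2=1180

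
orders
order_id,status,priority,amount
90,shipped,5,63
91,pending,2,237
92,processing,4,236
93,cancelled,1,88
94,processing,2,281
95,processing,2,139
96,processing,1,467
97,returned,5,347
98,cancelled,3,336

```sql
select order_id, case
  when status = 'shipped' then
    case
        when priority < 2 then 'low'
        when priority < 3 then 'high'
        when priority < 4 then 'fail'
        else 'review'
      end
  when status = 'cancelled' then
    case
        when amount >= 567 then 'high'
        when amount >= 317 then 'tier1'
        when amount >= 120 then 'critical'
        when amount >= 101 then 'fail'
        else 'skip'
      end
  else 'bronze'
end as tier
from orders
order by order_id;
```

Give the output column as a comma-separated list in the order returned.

order_id=90: status='shipped' → inner[ELSE] → review
order_id=91: status='pending' → outer ELSE → bronze
order_id=92: status='processing' → outer ELSE → bronze
order_id=93: status='cancelled' → inner[ELSE] → skip
order_id=94: status='processing' → outer ELSE → bronze
order_id=95: status='processing' → outer ELSE → bronze
order_id=96: status='processing' → outer ELSE → bronze
order_id=97: status='returned' → outer ELSE → bronze
order_id=98: status='cancelled' → inner[amount >= 317] → tier1

review, bronze, bronze, skip, bronze, bronze, bronze, bronze, tier1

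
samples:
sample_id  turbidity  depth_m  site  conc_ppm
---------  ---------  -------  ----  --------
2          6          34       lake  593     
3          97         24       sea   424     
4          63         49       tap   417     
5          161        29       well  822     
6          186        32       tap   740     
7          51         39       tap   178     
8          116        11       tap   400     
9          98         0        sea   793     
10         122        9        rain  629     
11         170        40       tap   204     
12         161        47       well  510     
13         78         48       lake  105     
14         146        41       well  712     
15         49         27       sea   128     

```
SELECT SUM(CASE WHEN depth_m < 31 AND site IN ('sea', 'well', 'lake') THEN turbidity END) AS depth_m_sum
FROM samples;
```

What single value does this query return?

405

sample_id=2: ✗
sample_id=3: ✓ → 97
sample_id=4: ✗
sample_id=5: ✓ → 161
sample_id=6: ✗
sample_id=7: ✗
sample_id=8: ✗
sample_id=9: ✓ → 98
sample_id=10: ✗
sample_id=11: ✗
sample_id=12: ✗
sample_id=13: ✗
sample_id=14: ✗
sample_id=15: ✓ → 49
depth_m_sum = 97 + 161 + 98 + 49 = 405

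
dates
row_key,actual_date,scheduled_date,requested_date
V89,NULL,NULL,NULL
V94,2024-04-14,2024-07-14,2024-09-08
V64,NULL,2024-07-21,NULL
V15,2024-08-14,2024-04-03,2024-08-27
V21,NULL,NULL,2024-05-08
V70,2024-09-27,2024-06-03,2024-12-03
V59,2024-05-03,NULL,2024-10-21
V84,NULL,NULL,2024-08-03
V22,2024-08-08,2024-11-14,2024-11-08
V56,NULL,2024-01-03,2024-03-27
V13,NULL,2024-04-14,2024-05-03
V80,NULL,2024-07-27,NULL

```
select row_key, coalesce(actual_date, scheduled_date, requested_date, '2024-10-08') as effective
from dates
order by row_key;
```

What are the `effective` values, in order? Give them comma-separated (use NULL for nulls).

row_key=V13: actual_date=NULL, scheduled_date=2024-04-14 → 2024-04-14
row_key=V15: actual_date=2024-08-14 → 2024-08-14
row_key=V21: actual_date=NULL, scheduled_date=NULL, requested_date=2024-05-08 → 2024-05-08
row_key=V22: actual_date=2024-08-08 → 2024-08-08
row_key=V56: actual_date=NULL, scheduled_date=2024-01-03 → 2024-01-03
row_key=V59: actual_date=2024-05-03 → 2024-05-03
row_key=V64: actual_date=NULL, scheduled_date=2024-07-21 → 2024-07-21
row_key=V70: actual_date=2024-09-27 → 2024-09-27
row_key=V80: actual_date=NULL, scheduled_date=2024-07-27 → 2024-07-27
row_key=V84: actual_date=NULL, scheduled_date=NULL, requested_date=2024-08-03 → 2024-08-03
row_key=V89: actual_date=NULL, scheduled_date=NULL, requested_date=NULL, → literal 2024-10-08 → 2024-10-08
row_key=V94: actual_date=2024-04-14 → 2024-04-14

2024-04-14, 2024-08-14, 2024-05-08, 2024-08-08, 2024-01-03, 2024-05-03, 2024-07-21, 2024-09-27, 2024-07-27, 2024-08-03, 2024-10-08, 2024-04-14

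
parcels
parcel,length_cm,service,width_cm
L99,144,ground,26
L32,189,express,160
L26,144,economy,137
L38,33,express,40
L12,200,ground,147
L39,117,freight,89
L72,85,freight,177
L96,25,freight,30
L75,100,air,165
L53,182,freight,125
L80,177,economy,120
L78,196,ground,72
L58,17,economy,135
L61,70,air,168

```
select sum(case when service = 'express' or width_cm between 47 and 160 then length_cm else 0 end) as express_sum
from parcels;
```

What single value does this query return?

parcel=L99: ✗
parcel=L32: ✓ → 189
parcel=L26: ✓ → 144
parcel=L38: ✓ → 33
parcel=L12: ✓ → 200
parcel=L39: ✓ → 117
parcel=L72: ✗
parcel=L96: ✗
parcel=L75: ✗
parcel=L53: ✓ → 182
parcel=L80: ✓ → 177
parcel=L78: ✓ → 196
parcel=L58: ✓ → 17
parcel=L61: ✗
express_sum = 189 + 144 + 33 + 200 + 117 + 182 + 177 + 196 + 17 = 1255

1255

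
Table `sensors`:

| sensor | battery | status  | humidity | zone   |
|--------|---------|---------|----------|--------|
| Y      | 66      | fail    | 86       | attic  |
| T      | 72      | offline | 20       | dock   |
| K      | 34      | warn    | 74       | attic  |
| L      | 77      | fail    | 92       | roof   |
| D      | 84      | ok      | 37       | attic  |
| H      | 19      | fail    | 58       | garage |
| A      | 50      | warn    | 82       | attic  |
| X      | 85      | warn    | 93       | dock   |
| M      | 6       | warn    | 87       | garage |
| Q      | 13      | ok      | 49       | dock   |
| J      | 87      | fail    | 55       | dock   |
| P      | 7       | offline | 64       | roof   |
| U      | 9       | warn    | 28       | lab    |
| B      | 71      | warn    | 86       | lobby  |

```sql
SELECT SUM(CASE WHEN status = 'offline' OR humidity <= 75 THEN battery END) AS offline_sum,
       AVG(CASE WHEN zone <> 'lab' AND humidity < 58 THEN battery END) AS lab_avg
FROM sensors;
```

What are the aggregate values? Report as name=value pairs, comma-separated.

[offline_sum: status = 'offline' OR humidity <= 75]
sensor=Y: ✗
sensor=T: ✓ → 72
sensor=K: ✓ → 34
sensor=L: ✗
sensor=D: ✓ → 84
sensor=H: ✓ → 19
sensor=A: ✗
sensor=X: ✗
sensor=M: ✗
sensor=Q: ✓ → 13
sensor=J: ✓ → 87
sensor=P: ✓ → 7
sensor=U: ✓ → 9
sensor=B: ✗
offline_sum = 72 + 34 + 84 + 19 + 13 + 87 + 7 + 9 = 325
—
[lab_avg: zone <> 'lab' AND humidity < 58]
sensor=Y: ✗
sensor=T: ✓ → 72
sensor=K: ✗
sensor=L: ✗
sensor=D: ✓ → 84
sensor=H: ✗
sensor=A: ✗
sensor=X: ✗
sensor=M: ✗
sensor=Q: ✓ → 13
sensor=J: ✓ → 87
sensor=P: ✗
sensor=U: ✗
sensor=B: ✗
lab_avg = (72 + 84 + 13 + 87) / 4 = 64

offline_sum=325, lab_avg=64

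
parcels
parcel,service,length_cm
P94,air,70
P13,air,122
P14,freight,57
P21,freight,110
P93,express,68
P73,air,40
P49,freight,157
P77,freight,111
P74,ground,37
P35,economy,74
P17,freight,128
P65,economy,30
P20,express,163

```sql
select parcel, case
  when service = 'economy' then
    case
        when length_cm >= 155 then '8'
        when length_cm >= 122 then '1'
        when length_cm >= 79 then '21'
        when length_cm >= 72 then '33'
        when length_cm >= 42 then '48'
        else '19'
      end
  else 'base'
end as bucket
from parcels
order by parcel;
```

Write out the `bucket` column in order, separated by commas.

parcel=P13: service='air' → outer ELSE → base
parcel=P14: service='freight' → outer ELSE → base
parcel=P17: service='freight' → outer ELSE → base
parcel=P20: service='express' → outer ELSE → base
parcel=P21: service='freight' → outer ELSE → base
parcel=P35: service='economy' → inner[length_cm >= 72] → 33
parcel=P49: service='freight' → outer ELSE → base
parcel=P65: service='economy' → inner[ELSE] → 19
parcel=P73: service='air' → outer ELSE → base
parcel=P74: service='ground' → outer ELSE → base
parcel=P77: service='freight' → outer ELSE → base
parcel=P93: service='express' → outer ELSE → base
parcel=P94: service='air' → outer ELSE → base

base, base, base, base, base, 33, base, 19, base, base, base, base, base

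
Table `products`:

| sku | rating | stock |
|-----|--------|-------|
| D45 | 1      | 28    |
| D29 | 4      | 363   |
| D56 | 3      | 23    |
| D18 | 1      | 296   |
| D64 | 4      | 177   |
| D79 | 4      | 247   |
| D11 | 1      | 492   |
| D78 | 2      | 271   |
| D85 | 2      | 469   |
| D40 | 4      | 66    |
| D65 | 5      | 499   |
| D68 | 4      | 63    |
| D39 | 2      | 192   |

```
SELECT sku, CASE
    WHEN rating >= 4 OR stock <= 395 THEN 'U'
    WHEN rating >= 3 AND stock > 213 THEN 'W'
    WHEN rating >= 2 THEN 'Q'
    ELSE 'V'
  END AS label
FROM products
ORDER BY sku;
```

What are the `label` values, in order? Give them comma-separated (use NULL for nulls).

V, U, U, U, U, U, U, U, U, U, U, U, Q

sku=D11: ELSE → V
sku=D18: rating >= 4 OR stock <= 395 → U
sku=D29: rating >= 4 OR stock <= 395 → U
sku=D39: rating >= 4 OR stock <= 395 → U
sku=D40: rating >= 4 OR stock <= 395 → U
sku=D45: rating >= 4 OR stock <= 395 → U
sku=D56: rating >= 4 OR stock <= 395 → U
sku=D64: rating >= 4 OR stock <= 395 → U
sku=D65: rating >= 4 OR stock <= 395 → U
sku=D68: rating >= 4 OR stock <= 395 → U
sku=D78: rating >= 4 OR stock <= 395 → U
sku=D79: rating >= 4 OR stock <= 395 → U
sku=D85: rating >= 2 → Q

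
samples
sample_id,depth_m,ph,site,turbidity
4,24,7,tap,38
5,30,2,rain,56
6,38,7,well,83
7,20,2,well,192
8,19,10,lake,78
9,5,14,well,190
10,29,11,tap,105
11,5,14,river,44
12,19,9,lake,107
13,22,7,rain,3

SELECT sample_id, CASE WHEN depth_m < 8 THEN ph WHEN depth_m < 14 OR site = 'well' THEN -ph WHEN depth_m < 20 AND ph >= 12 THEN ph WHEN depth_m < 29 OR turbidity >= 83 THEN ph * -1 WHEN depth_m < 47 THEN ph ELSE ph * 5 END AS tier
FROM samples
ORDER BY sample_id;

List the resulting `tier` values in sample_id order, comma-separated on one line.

-7, 2, -7, -2, -10, 14, -11, 14, -9, -7

sample_id=4: depth_m < 29 OR turbidity >= 83 → -7
sample_id=5: depth_m < 47 → 2
sample_id=6: depth_m < 14 OR site = 'well' → -7
sample_id=7: depth_m < 14 OR site = 'well' → -2
sample_id=8: depth_m < 29 OR turbidity >= 83 → -10
sample_id=9: depth_m < 8 → 14
sample_id=10: depth_m < 29 OR turbidity >= 83 → -11
sample_id=11: depth_m < 8 → 14
sample_id=12: depth_m < 29 OR turbidity >= 83 → -9
sample_id=13: depth_m < 29 OR turbidity >= 83 → -7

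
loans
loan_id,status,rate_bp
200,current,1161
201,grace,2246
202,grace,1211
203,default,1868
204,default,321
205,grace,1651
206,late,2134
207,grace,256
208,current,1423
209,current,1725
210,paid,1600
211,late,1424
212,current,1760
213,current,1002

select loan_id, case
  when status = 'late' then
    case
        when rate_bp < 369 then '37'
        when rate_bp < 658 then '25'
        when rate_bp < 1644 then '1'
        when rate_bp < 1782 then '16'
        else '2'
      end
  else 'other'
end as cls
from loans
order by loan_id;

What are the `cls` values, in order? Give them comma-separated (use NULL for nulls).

other, other, other, other, other, other, 2, other, other, other, other, 1, other, other

loan_id=200: status='current' → outer ELSE → other
loan_id=201: status='grace' → outer ELSE → other
loan_id=202: status='grace' → outer ELSE → other
loan_id=203: status='default' → outer ELSE → other
loan_id=204: status='default' → outer ELSE → other
loan_id=205: status='grace' → outer ELSE → other
loan_id=206: status='late' → inner[ELSE] → 2
loan_id=207: status='grace' → outer ELSE → other
loan_id=208: status='current' → outer ELSE → other
loan_id=209: status='current' → outer ELSE → other
loan_id=210: status='paid' → outer ELSE → other
loan_id=211: status='late' → inner[rate_bp < 1644] → 1
loan_id=212: status='current' → outer ELSE → other
loan_id=213: status='current' → outer ELSE → other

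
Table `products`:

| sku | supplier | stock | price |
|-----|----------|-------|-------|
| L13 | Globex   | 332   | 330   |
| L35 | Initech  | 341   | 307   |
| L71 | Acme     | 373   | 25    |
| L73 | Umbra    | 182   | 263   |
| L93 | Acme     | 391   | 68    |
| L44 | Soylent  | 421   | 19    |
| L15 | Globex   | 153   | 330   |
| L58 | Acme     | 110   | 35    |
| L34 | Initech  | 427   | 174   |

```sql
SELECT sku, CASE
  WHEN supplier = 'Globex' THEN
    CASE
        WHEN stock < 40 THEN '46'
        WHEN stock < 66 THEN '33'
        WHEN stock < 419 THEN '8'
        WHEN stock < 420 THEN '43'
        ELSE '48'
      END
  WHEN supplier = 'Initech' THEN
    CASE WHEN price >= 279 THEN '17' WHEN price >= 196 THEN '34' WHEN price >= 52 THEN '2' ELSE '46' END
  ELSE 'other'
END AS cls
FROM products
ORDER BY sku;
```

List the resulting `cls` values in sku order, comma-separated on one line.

8, 8, 2, 17, other, other, other, other, other

sku=L13: supplier='Globex' → inner[stock < 419] → 8
sku=L15: supplier='Globex' → inner[stock < 419] → 8
sku=L34: supplier='Initech' → inner[price >= 52] → 2
sku=L35: supplier='Initech' → inner[price >= 279] → 17
sku=L44: supplier='Soylent' → outer ELSE → other
sku=L58: supplier='Acme' → outer ELSE → other
sku=L71: supplier='Acme' → outer ELSE → other
sku=L73: supplier='Umbra' → outer ELSE → other
sku=L93: supplier='Acme' → outer ELSE → other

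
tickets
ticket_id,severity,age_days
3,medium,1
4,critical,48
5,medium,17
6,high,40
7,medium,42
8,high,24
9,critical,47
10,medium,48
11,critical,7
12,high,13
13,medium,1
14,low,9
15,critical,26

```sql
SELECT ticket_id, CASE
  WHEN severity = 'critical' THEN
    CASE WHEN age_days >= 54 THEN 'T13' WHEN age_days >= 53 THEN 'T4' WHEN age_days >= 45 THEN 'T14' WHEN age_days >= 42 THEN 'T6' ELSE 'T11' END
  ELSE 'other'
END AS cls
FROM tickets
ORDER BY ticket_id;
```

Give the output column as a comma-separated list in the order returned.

other, T14, other, other, other, other, T14, other, T11, other, other, other, T11

ticket_id=3: severity='medium' → outer ELSE → other
ticket_id=4: severity='critical' → inner[age_days >= 45] → T14
ticket_id=5: severity='medium' → outer ELSE → other
ticket_id=6: severity='high' → outer ELSE → other
ticket_id=7: severity='medium' → outer ELSE → other
ticket_id=8: severity='high' → outer ELSE → other
ticket_id=9: severity='critical' → inner[age_days >= 45] → T14
ticket_id=10: severity='medium' → outer ELSE → other
ticket_id=11: severity='critical' → inner[ELSE] → T11
ticket_id=12: severity='high' → outer ELSE → other
ticket_id=13: severity='medium' → outer ELSE → other
ticket_id=14: severity='low' → outer ELSE → other
ticket_id=15: severity='critical' → inner[ELSE] → T11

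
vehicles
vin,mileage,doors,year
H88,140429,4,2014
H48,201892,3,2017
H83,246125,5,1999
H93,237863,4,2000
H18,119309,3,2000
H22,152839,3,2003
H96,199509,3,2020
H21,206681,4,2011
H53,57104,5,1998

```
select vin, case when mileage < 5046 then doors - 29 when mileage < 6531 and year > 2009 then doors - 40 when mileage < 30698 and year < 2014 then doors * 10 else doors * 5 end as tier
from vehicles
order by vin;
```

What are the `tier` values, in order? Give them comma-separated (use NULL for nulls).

vin=H18: ELSE → 15
vin=H21: ELSE → 20
vin=H22: ELSE → 15
vin=H48: ELSE → 15
vin=H53: ELSE → 25
vin=H83: ELSE → 25
vin=H88: ELSE → 20
vin=H93: ELSE → 20
vin=H96: ELSE → 15

15, 20, 15, 15, 25, 25, 20, 20, 15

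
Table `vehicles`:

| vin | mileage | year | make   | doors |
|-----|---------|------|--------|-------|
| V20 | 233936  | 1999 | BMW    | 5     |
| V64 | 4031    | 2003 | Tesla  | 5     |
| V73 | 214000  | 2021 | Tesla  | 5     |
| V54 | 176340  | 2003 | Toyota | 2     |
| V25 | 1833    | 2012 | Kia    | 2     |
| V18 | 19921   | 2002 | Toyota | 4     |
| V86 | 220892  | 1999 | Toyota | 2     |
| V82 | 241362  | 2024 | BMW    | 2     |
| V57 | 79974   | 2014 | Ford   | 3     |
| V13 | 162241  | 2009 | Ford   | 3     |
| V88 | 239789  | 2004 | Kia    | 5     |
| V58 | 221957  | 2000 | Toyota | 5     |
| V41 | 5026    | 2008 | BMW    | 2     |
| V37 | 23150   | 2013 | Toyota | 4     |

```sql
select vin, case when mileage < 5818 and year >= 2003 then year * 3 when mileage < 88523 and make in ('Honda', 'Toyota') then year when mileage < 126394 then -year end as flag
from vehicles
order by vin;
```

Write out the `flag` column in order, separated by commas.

NULL, 2002, NULL, 6036, 2013, 6024, NULL, -2014, NULL, 6009, NULL, NULL, NULL, NULL

vin=V13: (no match → NULL) → NULL
vin=V18: mileage < 88523 and make in ('Honda', 'Toyota') → 2002
vin=V20: (no match → NULL) → NULL
vin=V25: mileage < 5818 and year >= 2003 → 6036
vin=V37: mileage < 88523 and make in ('Honda', 'Toyota') → 2013
vin=V41: mileage < 5818 and year >= 2003 → 6024
vin=V54: (no match → NULL) → NULL
vin=V57: mileage < 126394 → -2014
vin=V58: (no match → NULL) → NULL
vin=V64: mileage < 5818 and year >= 2003 → 6009
vin=V73: (no match → NULL) → NULL
vin=V82: (no match → NULL) → NULL
vin=V86: (no match → NULL) → NULL
vin=V88: (no match → NULL) → NULL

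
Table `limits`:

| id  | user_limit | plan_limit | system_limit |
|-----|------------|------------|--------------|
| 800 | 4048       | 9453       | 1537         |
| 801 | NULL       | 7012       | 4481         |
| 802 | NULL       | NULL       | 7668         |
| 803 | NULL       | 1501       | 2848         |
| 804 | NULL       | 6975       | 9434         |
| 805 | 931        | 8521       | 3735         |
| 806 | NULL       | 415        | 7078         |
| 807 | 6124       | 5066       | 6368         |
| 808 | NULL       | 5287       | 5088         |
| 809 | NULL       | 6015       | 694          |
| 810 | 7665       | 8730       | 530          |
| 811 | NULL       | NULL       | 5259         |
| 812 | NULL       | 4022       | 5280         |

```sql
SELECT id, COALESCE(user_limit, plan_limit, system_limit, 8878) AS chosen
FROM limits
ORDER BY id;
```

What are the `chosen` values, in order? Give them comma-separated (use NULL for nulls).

4048, 7012, 7668, 1501, 6975, 931, 415, 6124, 5287, 6015, 7665, 5259, 4022

id=800: user_limit=4048 → 4048
id=801: user_limit=NULL, plan_limit=7012 → 7012
id=802: user_limit=NULL, plan_limit=NULL, system_limit=7668 → 7668
id=803: user_limit=NULL, plan_limit=1501 → 1501
id=804: user_limit=NULL, plan_limit=6975 → 6975
id=805: user_limit=931 → 931
id=806: user_limit=NULL, plan_limit=415 → 415
id=807: user_limit=6124 → 6124
id=808: user_limit=NULL, plan_limit=5287 → 5287
id=809: user_limit=NULL, plan_limit=6015 → 6015
id=810: user_limit=7665 → 7665
id=811: user_limit=NULL, plan_limit=NULL, system_limit=5259 → 5259
id=812: user_limit=NULL, plan_limit=4022 → 4022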